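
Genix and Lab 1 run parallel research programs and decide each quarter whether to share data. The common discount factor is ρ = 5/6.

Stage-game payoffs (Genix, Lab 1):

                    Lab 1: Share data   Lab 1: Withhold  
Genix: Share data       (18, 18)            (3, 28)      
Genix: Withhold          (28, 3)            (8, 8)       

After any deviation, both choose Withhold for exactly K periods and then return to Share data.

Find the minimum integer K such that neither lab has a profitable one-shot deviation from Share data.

IC: ρ(1−ρ^K)/(1−ρ) ≥ (28−18)/(18−8) = 1.
With ρ = 5/6: need 1 − ρ^K ≥ 1·(1−5/6)/(5/6), i.e. ρ^K ≤ 0.8000.
Since (5/6)^1 = 0.8333 and (5/6)^2 = 0.6944, the smallest such K is 2.

2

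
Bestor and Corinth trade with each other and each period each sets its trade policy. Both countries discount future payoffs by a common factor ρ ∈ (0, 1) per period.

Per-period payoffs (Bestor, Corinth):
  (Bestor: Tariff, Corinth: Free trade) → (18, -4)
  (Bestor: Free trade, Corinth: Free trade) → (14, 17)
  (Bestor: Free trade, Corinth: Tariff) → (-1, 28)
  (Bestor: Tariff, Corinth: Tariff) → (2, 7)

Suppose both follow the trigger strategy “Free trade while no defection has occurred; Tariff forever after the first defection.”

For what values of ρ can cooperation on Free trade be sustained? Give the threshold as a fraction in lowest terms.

Bestor's threshold: (18−14)/(18−2) = 1/4.
Corinth's threshold: (28−17)/(28−7) = 11/21.
1/4 < 11/21, so Corinth binds and ρ* = 11/21.

11/21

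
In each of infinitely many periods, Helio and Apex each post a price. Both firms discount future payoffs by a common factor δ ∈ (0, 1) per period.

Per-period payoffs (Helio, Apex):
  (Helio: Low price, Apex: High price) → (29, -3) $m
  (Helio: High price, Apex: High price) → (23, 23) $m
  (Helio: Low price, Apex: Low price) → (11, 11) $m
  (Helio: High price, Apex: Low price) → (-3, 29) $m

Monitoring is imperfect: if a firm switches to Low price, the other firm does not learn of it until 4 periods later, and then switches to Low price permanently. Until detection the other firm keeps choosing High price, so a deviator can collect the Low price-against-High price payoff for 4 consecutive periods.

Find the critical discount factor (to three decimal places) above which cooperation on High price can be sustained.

The best deviation is to choose Low price for all 4 undetected periods, earning 29 each, then 11 forever once detected.
Deviation value: 29(1−δ^4)/(1−δ) + 11δ^4/(1−δ); cooperation value: 23/(1−δ).
IC: 23 ≥ 29(1−δ^4) + 11δ^4 = 29 − 18δ^4.
So δ^4 ≥ 6/18 = 1/3, giving δ ≥ (1/3)^(1/4) ≈ 0.760.

0.760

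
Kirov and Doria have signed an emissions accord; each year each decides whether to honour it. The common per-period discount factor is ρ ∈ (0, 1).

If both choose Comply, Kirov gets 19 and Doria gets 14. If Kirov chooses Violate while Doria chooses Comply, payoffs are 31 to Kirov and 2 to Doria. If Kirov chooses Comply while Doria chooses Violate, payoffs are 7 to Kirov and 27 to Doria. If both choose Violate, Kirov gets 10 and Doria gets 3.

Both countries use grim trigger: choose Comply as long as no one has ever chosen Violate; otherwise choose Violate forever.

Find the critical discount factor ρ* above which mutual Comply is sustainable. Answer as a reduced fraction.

4/7

Kirov's threshold: (31−19)/(31−10) = 4/7.
Doria's threshold: (27−14)/(27−3) = 13/24.
4/7 > 13/24, so Kirov binds and ρ* = 4/7.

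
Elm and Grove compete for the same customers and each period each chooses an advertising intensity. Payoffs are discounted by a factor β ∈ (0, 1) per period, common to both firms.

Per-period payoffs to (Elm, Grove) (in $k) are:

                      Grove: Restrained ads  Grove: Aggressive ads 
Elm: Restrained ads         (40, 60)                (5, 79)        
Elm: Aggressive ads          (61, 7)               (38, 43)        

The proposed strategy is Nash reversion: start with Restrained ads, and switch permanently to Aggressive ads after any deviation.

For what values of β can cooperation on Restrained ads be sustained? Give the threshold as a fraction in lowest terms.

21/23

Elm's threshold: (61−40)/(61−38) = 21/23.
Grove's threshold: (79−60)/(79−43) = 19/36.
21/23 > 19/36, so Elm binds and β* = 21/23.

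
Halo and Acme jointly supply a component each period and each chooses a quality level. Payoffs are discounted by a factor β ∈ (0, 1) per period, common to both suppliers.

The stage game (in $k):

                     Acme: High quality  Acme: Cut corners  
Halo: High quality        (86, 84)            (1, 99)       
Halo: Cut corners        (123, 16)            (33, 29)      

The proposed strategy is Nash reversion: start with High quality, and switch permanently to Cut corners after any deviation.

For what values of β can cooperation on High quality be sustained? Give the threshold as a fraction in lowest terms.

37/90

For Halo: deviation gain 123−86 = 37, per-period punishment loss 86−33 = 53. IC gives β ≥ 37/90.
For Acme: gain 15, loss 55 per period, so β ≥ 15/70 = 3/14.
The tighter constraint is Halo's, so cooperation needs β ≥ 37/90.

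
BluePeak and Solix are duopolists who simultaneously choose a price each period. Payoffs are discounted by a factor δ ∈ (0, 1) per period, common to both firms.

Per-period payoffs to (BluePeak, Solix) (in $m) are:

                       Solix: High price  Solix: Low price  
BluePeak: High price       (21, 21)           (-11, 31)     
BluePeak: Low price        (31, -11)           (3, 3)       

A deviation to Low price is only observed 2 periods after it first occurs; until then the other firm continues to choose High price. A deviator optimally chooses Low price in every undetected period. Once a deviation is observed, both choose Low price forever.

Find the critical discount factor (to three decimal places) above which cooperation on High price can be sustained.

The best deviation is to choose Low price for all 2 undetected periods, earning 31 each, then 3 forever once detected.
Deviation value: 31(1−δ^2)/(1−δ) + 3δ^2/(1−δ); cooperation value: 21/(1−δ).
IC: 21 ≥ 31(1−δ^2) + 3δ^2 = 31 − 28δ^2.
So δ^2 ≥ 10/28 = 5/14, giving δ ≥ (5/14)^(1/2) ≈ 0.598.

0.598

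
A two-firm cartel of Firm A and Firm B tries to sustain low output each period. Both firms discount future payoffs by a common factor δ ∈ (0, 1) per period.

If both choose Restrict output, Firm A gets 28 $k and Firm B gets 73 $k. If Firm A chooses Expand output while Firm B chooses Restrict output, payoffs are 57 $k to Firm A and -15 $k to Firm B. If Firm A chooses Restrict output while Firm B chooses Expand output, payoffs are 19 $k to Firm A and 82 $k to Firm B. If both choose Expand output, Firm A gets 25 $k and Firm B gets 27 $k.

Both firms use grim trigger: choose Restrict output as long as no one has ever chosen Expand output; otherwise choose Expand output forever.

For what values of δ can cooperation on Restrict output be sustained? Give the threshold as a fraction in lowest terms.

29/32

For Firm A: deviation gain 57−28 = 29, per-period punishment loss 28−25 = 3. IC gives δ ≥ 29/32.
For Firm B: gain 9, loss 46 per period, so δ ≥ 9/55.
The tighter constraint is Firm A's, so cooperation needs δ ≥ 29/32.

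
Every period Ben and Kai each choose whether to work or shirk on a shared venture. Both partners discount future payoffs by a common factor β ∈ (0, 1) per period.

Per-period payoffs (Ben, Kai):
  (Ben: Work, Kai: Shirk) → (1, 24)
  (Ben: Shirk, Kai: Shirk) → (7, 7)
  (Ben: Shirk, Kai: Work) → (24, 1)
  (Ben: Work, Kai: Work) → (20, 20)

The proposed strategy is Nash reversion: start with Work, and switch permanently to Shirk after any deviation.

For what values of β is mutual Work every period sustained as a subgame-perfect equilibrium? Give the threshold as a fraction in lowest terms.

4/17

Cooperation forever yields 20 each period: 20/(1−β).
Deviating yields 24 once, then 7 forever: 24 + 7β/(1−β).
No profitable deviation requires 20/(1−β) ≥ 24 + 7β/(1−β).
Multiplying by (1−β): 20 ≥ 24(1−β) + 7β = 24 − 17β.
So 17β ≥ 4, i.e. β ≥ 4/17.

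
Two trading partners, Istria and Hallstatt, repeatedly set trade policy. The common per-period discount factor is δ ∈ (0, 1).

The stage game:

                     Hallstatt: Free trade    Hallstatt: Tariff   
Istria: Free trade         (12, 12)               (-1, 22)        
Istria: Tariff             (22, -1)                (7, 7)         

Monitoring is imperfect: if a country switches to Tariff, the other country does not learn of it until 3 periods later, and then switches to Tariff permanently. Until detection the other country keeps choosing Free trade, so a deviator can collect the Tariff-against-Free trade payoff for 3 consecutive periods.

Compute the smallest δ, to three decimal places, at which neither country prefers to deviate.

Deviating for the 3 undetected periods gains 22−12 = 10 per period over cooperation, then loses 12−7 = 5 per period forever once punishment starts.
Gain: 10(1 + δ + … + δ^2); loss: 5·δ^3/(1−δ).
No profitable deviation ⇔ 10(1−δ^3) ≤ 5·δ^3, i.e. δ^3 ≥ 10/(10+5) = 2/3.
Hence δ ≥ (2/3)^(1/3) ≈ 0.874.

0.874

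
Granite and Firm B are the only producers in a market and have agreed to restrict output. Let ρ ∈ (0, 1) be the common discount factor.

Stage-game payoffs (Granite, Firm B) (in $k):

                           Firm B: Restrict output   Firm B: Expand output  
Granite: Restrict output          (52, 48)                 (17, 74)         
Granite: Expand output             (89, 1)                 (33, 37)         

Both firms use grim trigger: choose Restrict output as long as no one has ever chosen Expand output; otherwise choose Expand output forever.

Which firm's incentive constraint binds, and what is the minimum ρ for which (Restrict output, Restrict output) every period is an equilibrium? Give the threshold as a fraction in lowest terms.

For Granite: deviation gain 89−52 = 37, per-period punishment loss 52−33 = 19. IC gives ρ ≥ 37/56.
For Firm B: gain 26, loss 11 per period, so ρ ≥ 26/37.
The tighter constraint is Firm B's, so cooperation needs ρ ≥ 26/37.

Firm B; ρ ≥ 26/37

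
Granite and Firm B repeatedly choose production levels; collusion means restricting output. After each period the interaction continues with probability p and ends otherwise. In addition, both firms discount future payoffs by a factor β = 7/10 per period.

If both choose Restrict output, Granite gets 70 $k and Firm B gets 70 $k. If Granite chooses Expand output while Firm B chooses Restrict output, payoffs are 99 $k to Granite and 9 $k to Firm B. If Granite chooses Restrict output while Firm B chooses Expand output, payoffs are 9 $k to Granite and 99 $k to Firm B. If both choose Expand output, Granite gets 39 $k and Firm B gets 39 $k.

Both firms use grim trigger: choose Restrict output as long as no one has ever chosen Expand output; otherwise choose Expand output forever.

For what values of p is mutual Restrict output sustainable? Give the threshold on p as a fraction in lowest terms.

With continuation probability p and discount β, the effective per-period discount factor is βp.
Grim-trigger IC: βp ≥ (99−70)/(99−39) = 29/60.
So p ≥ (29/60)/(7/10) = 29/42.

29/42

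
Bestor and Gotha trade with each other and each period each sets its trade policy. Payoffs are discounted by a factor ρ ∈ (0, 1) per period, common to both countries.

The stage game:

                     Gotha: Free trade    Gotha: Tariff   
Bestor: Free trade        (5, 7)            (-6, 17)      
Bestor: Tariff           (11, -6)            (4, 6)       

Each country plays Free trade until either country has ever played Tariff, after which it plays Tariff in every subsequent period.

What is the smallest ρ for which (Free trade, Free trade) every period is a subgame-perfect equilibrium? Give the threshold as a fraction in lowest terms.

Bestor: cooperation gives 5 each period; deviation gives 11 once then 4 forever.
  5/(1−ρ) ≥ 11 + 4ρ/(1−ρ) ⇒ ρ ≥ 6/7.
Gotha: cooperation gives 7 each period; deviation gives 17 once then 6 forever.
  ρ ≥ 10/11.
Both must hold, so the binding constraint is Gotha's: ρ ≥ 10/11.

10/11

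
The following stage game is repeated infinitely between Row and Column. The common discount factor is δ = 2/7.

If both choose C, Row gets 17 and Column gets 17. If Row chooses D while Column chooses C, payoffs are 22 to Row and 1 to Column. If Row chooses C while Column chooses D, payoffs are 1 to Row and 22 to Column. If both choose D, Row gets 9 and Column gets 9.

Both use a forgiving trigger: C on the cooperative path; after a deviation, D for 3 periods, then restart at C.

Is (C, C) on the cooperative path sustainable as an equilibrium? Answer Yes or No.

No

Comparing payoff streams over the 4 periods until play realigns: cooperate → 17(1+δ+…+δ^3); deviate → 22 + 9(δ+…+δ^3).
Cooperation is sustained iff (17−9)(δ+…+δ^3) ≥ 22−17.
δ+…+δ^3 = 2/7·(1−(2/7)^3)/(1−2/7) = 0.3907, and (22−17)/(17−9) = 0.6250.
0.3907 < 0.6250, so cooperation is not sustainable.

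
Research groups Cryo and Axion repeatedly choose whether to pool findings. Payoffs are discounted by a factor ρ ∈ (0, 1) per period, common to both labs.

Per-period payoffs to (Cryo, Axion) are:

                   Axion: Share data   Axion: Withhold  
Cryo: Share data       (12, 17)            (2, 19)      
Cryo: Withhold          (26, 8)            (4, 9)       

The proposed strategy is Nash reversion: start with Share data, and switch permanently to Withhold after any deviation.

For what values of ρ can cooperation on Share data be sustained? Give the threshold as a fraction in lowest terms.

7/11

Cryo: cooperation gives 12 each period; deviation gives 26 once then 4 forever.
  12/(1−ρ) ≥ 26 + 4ρ/(1−ρ) ⇒ ρ ≥ 14/22 = 7/11.
Axion: cooperation gives 17 each period; deviation gives 19 once then 9 forever.
  ρ ≥ 2/10 = 1/5.
Both must hold, so the binding constraint is Cryo's: ρ ≥ 7/11.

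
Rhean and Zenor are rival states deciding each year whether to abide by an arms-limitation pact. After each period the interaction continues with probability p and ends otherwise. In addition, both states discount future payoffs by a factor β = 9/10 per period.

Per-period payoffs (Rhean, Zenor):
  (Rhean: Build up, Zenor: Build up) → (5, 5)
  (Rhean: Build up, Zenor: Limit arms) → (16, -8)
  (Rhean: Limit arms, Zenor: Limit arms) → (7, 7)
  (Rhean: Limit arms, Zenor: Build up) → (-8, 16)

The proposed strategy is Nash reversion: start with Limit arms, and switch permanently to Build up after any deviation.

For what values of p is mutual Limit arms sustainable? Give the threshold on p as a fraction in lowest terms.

Expected continuation weight on next period's payoff is β·p = 9/10·p, which plays the role of the discount factor.
Cooperation requires 9/10·p ≥ (16−7)/(16−5) = 9/11, hence p ≥ 10/11.

10/11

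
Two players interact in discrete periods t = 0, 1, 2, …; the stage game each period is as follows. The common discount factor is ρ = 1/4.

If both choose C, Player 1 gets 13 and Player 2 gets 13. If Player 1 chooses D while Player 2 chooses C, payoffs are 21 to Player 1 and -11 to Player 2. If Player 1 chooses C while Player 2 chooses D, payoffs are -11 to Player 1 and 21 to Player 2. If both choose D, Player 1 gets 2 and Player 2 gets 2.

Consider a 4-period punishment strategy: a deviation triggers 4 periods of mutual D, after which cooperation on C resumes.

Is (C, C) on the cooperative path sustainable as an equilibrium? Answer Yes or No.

No

Comparing payoff streams over the 5 periods until play realigns: cooperate → 13(1+ρ+…+ρ^4); deviate → 21 + 2(ρ+…+ρ^4).
Cooperation is sustained iff (13−2)(ρ+…+ρ^4) ≥ 21−13.
ρ+…+ρ^4 = 1/4·(1−(1/4)^4)/(1−1/4) = 0.3320, and (21−13)/(13−2) = 0.7273.
0.3320 < 0.7273, so cooperation is not sustainable.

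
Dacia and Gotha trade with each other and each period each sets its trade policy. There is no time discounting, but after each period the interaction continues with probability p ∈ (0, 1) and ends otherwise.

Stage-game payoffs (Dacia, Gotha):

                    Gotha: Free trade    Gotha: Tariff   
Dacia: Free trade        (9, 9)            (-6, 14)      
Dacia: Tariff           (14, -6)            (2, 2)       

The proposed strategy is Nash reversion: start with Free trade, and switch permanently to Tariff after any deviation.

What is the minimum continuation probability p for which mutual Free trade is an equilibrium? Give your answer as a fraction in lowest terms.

5/12

With no time discounting, the continuation probability p plays the role of the discount factor.
Grim-trigger IC: 9/(1−p) ≥ 14 + 2p/(1−p) ⇒ p ≥ (14−9)/(14−2) = 5/12.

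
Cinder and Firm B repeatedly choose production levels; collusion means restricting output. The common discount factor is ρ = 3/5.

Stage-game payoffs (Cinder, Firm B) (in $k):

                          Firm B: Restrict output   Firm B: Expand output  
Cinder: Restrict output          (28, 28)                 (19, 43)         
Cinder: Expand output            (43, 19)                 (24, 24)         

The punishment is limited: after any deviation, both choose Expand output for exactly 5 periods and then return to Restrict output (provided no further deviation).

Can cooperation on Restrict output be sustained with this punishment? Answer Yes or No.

A one-shot deviation gives 43 now, then 24 for 5 periods, then back to 28.
Gain from deviating: (43−28) today; loss: (28−24) in each of the next 5 periods.
No-deviation condition: (28−24)(ρ+…+ρ^5) ≥ 43−28, i.e. ρ+…+ρ^5 ≥ 15/4.
At ρ = 3/5: ρ+…+ρ^5 = 1.3834 < 3.7500.
So cooperation is not sustainable.

No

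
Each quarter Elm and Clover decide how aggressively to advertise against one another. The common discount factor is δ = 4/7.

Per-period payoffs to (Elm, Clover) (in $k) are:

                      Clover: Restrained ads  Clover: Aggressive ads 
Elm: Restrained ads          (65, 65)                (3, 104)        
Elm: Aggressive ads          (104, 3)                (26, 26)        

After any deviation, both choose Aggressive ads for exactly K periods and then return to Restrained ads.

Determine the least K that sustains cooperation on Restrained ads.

No profitable deviation requires (65−26)(δ+…+δ^K) ≥ 104−65, i.e. δ+…+δ^K ≥ 1 ≈ 1.0000.
With δ = 4/7, the partial sums are K=1: 0.5714, K=2: 0.8980, K=3: 1.0845.
K = 3 is the first length at which the sum reaches 1.0000.

3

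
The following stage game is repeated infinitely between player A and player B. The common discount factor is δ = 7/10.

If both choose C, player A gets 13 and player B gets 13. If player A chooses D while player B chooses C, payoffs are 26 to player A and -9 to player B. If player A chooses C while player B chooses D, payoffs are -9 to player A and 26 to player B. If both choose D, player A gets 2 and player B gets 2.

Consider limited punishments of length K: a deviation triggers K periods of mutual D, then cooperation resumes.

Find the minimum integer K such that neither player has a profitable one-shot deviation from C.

2

No profitable deviation requires (13−2)(δ+…+δ^K) ≥ 26−13, i.e. δ+…+δ^K ≥ 13/11 ≈ 1.1818.
With δ = 7/10, the partial sums are K=1: 0.7000, K=2: 1.1900.
K = 2 is the first length at which the sum reaches 1.1818.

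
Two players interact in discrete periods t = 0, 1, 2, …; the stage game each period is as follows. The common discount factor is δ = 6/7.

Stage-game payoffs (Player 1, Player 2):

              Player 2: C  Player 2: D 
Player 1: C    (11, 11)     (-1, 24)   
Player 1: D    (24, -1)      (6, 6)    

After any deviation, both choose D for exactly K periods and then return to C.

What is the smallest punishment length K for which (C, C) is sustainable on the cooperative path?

IC: δ(1−δ^K)/(1−δ) ≥ (24−11)/(11−6) = 13/5.
With δ = 6/7: need 1 − δ^K ≥ 13/5·(1−6/7)/(6/7), i.e. δ^K ≤ 0.5667.
Since (6/7)^3 = 0.6297 and (6/7)^4 = 0.5398, the smallest such K is 4.

4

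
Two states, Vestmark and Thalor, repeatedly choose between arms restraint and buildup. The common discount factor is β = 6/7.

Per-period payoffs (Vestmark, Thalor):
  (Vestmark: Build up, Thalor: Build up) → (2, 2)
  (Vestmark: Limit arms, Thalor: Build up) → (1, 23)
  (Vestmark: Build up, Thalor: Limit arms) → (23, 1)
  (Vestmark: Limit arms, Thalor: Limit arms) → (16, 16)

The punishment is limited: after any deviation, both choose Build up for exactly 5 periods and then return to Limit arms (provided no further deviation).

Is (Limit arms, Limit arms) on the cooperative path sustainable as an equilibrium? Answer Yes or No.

Comparing payoff streams over the 6 periods until play realigns: cooperate → 16(1+β+…+β^5); deviate → 23 + 2(β+…+β^5).
Cooperation is sustained iff (16−2)(β+…+β^5) ≥ 23−16.
β+…+β^5 = 6/7·(1−(6/7)^5)/(1−6/7) = 3.2240, and (23−16)/(16−2) = 0.5000.
3.2240 ≥ 0.5000, so cooperation is sustainable.

Yes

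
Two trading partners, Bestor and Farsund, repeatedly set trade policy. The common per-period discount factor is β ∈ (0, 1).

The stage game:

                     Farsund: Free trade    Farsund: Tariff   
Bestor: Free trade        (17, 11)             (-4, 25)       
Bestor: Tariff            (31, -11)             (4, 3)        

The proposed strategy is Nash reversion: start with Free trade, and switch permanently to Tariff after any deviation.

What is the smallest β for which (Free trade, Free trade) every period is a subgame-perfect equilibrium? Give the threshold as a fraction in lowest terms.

Bestor: cooperation gives 17 each period; deviation gives 31 once then 4 forever.
  17/(1−β) ≥ 31 + 4β/(1−β) ⇒ β ≥ 14/27.
Farsund: cooperation gives 11 each period; deviation gives 25 once then 3 forever.
  β ≥ 14/22 = 7/11.
Both must hold, so the binding constraint is Farsund's: β ≥ 7/11.

7/11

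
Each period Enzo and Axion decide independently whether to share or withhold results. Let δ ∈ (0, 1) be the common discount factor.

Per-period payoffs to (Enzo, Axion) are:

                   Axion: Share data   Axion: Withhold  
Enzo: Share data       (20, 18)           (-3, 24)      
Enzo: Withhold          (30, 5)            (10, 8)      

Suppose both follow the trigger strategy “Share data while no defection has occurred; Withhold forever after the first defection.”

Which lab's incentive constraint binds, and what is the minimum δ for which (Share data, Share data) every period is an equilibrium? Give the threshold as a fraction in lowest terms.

Enzo: cooperation gives 20 each period; deviation gives 30 once then 10 forever.
  20/(1−δ) ≥ 30 + 10δ/(1−δ) ⇒ δ ≥ 10/20 = 1/2.
Axion: cooperation gives 18 each period; deviation gives 24 once then 8 forever.
  δ ≥ 6/16 = 3/8.
Both must hold, so the binding constraint is Enzo's: δ ≥ 1/2.

Enzo; δ ≥ 1/2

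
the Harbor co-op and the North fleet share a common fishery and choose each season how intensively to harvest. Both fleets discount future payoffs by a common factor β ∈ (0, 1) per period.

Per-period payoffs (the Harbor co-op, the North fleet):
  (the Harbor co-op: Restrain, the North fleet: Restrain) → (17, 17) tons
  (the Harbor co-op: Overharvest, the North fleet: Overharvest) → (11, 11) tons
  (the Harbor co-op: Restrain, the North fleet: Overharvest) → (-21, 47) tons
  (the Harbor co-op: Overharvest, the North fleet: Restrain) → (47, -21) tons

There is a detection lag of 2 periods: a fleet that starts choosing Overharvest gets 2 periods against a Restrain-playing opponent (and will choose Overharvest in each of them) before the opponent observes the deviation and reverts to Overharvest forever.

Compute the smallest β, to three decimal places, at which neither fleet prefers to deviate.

0.913

The best deviation is to choose Overharvest for all 2 undetected periods, earning 47 each, then 11 forever once detected.
Deviation value: 47(1−β^2)/(1−β) + 11β^2/(1−β); cooperation value: 17/(1−β).
IC: 17 ≥ 47(1−β^2) + 11β^2 = 47 − 36β^2.
So β^2 ≥ 30/36 = 5/6, giving β ≥ (5/6)^(1/2) ≈ 0.913.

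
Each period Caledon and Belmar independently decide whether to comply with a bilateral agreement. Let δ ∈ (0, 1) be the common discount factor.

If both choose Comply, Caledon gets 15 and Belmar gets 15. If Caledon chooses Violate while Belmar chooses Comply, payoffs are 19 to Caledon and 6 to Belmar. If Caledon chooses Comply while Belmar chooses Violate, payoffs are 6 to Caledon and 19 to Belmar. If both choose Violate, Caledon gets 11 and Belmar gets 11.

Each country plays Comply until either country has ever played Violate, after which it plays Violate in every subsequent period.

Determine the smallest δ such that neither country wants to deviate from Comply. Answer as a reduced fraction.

1/2

Under grim trigger the critical discount factor is (T−C)/(T−P) with T = 19, C = 15, P = 11.
δ* = (19−15)/(19−11) = 4/8 = 1/2.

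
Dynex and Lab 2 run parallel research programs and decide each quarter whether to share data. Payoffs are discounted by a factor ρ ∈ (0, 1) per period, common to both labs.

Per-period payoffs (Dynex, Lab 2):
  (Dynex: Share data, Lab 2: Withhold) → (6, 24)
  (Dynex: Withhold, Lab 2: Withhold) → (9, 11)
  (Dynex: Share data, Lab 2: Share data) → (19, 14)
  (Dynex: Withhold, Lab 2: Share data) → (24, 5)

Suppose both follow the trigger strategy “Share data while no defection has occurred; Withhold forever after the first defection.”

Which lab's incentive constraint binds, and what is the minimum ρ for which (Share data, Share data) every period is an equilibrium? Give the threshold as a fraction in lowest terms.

Lab 2; ρ ≥ 10/13

Dynex: cooperation gives 19 each period; deviation gives 24 once then 9 forever.
  19/(1−ρ) ≥ 24 + 9ρ/(1−ρ) ⇒ ρ ≥ 5/15 = 1/3.
Lab 2: cooperation gives 14 each period; deviation gives 24 once then 11 forever.
  ρ ≥ 10/13.
Both must hold, so the binding constraint is Lab 2's: ρ ≥ 10/13.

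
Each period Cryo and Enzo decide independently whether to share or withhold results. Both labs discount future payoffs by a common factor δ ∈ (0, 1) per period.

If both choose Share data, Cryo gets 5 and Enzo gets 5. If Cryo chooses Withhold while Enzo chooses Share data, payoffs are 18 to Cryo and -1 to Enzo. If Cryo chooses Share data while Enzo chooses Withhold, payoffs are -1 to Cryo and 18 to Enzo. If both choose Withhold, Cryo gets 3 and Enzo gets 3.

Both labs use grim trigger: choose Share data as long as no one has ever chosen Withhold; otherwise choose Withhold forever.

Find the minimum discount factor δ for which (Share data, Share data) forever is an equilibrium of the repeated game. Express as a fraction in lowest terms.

Cooperation forever yields 5 each period: 5/(1−δ).
Deviating yields 18 once, then 3 forever: 18 + 3δ/(1−δ).
No profitable deviation requires 5/(1−δ) ≥ 18 + 3δ/(1−δ).
Multiplying by (1−δ): 5 ≥ 18(1−δ) + 3δ = 18 − 15δ.
So 15δ ≥ 13, i.e. δ ≥ 13/15.

13/15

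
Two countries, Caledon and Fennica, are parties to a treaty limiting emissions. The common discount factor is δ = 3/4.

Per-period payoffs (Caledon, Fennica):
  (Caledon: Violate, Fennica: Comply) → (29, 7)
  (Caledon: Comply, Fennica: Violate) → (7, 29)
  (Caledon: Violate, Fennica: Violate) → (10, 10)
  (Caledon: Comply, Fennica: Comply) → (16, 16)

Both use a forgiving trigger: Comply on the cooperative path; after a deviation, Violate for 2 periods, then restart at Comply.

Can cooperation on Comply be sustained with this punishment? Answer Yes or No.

No

Comparing payoff streams over the 3 periods until play realigns: cooperate → 16(1+δ+…+δ^2); deviate → 29 + 10(δ+…+δ^2).
Cooperation is sustained iff (16−10)(δ+…+δ^2) ≥ 29−16.
δ+…+δ^2 = 3/4·(1−(3/4)^2)/(1−3/4) = 1.3125, and (29−16)/(16−10) = 2.1667.
1.3125 < 2.1667, so cooperation is not sustainable.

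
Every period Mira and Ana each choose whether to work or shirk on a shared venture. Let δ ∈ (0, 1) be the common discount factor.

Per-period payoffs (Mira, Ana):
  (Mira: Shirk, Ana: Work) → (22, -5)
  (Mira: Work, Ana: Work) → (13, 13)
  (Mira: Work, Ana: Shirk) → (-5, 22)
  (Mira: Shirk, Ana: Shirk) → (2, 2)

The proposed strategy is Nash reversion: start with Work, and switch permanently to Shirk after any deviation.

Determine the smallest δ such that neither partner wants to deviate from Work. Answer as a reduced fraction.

13/(1−δ) ≥ 22 + 2δ/(1−δ)
13 ≥ 22 − 20δ
δ ≥ 9/20.

9/20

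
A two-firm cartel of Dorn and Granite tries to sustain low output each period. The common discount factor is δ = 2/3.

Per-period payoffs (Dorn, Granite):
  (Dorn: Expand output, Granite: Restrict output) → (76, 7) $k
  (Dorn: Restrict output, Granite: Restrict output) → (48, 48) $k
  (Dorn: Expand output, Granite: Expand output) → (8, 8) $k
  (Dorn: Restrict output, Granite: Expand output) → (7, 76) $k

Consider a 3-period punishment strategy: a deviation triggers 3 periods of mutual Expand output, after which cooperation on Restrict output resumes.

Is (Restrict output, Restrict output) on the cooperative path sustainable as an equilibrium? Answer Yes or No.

IC: δ+…+δ^3 ≥ (76−48)/(48−8) = 7/10.
At δ = 2/3: partial sum = 1.4074 ≥ 0.7000. Cooperation sustainable.

Yes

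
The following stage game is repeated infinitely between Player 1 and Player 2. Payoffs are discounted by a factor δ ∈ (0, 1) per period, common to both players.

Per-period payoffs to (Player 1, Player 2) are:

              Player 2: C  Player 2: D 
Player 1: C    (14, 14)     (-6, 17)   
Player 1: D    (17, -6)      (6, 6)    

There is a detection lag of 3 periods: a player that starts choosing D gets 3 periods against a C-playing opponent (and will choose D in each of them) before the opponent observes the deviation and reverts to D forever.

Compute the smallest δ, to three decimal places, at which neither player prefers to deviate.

Deviating for the 3 undetected periods gains 17−14 = 3 per period over cooperation, then loses 14−6 = 8 per period forever once punishment starts.
Gain: 3(1 + δ + … + δ^2); loss: 8·δ^3/(1−δ).
No profitable deviation ⇔ 3(1−δ^3) ≤ 8·δ^3, i.e. δ^3 ≥ 3/(3+8) = 3/11.
Hence δ ≥ (3/11)^(1/3) ≈ 0.648.

0.648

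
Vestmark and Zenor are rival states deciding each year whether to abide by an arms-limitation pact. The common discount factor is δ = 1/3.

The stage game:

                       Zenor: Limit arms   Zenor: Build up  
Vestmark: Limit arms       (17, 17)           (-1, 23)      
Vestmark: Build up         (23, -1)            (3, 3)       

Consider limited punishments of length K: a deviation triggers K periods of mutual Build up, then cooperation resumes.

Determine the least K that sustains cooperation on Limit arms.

No profitable deviation requires (17−3)(δ+…+δ^K) ≥ 23−17, i.e. δ+…+δ^K ≥ 3/7 ≈ 0.4286.
With δ = 1/3, the partial sums are K=1: 0.3333, K=2: 0.4444.
K = 2 is the first length at which the sum reaches 0.4286.

2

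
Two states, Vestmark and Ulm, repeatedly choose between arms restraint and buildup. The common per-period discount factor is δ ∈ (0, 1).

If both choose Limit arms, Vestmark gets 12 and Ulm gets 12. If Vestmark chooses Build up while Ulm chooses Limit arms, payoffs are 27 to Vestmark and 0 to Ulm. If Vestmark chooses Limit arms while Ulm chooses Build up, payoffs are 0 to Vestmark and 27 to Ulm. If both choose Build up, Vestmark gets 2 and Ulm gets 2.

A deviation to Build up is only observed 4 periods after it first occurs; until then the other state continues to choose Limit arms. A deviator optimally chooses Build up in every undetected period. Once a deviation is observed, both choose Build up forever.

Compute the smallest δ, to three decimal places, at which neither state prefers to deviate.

The best deviation is to choose Build up for all 4 undetected periods, earning 27 each, then 2 forever once detected.
Deviation value: 27(1−δ^4)/(1−δ) + 2δ^4/(1−δ); cooperation value: 12/(1−δ).
IC: 12 ≥ 27(1−δ^4) + 2δ^4 = 27 − 25δ^4.
So δ^4 ≥ 15/25 = 3/5, giving δ ≥ (3/5)^(1/4) ≈ 0.880.

0.880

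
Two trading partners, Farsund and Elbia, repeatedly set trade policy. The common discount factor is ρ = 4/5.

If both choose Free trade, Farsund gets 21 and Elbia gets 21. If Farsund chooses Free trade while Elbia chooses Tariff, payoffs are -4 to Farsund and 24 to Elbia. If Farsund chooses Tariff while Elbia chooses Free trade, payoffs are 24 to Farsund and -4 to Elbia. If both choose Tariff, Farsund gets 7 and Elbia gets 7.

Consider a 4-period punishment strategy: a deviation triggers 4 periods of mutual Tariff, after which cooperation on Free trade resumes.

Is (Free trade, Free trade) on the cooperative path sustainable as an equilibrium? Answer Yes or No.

IC: ρ+…+ρ^4 ≥ (24−21)/(21−7) = 3/14.
At ρ = 4/5: partial sum = 2.3616 ≥ 0.2143. Cooperation sustainable.

Yes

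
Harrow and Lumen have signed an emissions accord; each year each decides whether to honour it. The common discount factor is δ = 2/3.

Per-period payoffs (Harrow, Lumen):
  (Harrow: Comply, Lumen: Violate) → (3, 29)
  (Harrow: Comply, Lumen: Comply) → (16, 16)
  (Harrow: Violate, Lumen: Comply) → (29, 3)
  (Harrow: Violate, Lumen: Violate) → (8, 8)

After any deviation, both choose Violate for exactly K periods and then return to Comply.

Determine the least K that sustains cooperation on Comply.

5

IC: δ(1−δ^K)/(1−δ) ≥ (29−16)/(16−8) = 13/8.
With δ = 2/3: need 1 − δ^K ≥ 13/8·(1−2/3)/(2/3), i.e. δ^K ≤ 0.1875.
Since (2/3)^4 = 0.1975 and (2/3)^5 = 0.1317, the smallest such K is 5.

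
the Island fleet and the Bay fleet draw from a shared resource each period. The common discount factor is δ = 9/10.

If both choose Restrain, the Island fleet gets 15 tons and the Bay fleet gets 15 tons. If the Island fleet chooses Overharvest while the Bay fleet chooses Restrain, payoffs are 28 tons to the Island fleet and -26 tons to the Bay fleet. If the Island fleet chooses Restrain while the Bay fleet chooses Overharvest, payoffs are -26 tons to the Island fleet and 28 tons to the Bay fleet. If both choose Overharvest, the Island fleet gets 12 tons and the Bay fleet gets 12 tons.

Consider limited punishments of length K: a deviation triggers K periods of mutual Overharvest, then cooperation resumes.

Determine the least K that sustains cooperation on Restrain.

Need Σ_{k=1}^{K} δ^k ≥ (28−15)/(15−12) = 4.3333 at δ = 9/10.
At K = 6 the sum is 4.2170 < 4.3333; at K = 7 it is 4.6953 ≥ 4.3333.
So the minimum punishment length is K = 7.

7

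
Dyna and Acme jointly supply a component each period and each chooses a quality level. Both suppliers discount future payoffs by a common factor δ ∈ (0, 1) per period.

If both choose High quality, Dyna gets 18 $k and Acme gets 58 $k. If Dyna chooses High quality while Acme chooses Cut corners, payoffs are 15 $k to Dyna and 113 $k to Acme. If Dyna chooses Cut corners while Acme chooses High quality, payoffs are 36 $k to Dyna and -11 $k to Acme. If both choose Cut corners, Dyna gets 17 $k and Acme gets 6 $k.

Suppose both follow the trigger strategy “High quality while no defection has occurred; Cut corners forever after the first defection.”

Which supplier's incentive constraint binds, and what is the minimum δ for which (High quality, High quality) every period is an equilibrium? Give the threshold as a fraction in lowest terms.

Dyna; δ ≥ 18/19

Dyna: cooperation gives 18 each period; deviation gives 36 once then 17 forever.
  18/(1−δ) ≥ 36 + 17δ/(1−δ) ⇒ δ ≥ 18/19.
Acme: cooperation gives 58 each period; deviation gives 113 once then 6 forever.
  δ ≥ 55/107.
Both must hold, so the binding constraint is Dyna's: δ ≥ 18/19.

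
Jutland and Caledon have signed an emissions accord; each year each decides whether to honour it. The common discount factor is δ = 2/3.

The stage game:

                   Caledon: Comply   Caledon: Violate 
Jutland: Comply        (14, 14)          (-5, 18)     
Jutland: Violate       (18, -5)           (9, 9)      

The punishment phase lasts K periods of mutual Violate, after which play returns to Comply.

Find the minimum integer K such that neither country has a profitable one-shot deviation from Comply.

2

IC: δ(1−δ^K)/(1−δ) ≥ (18−14)/(14−9) = 4/5.
With δ = 2/3: need 1 − δ^K ≥ 4/5·(1−2/3)/(2/3), i.e. δ^K ≤ 0.6000.
Since (2/3)^1 = 0.6667 and (2/3)^2 = 0.4444, the smallest such K is 2.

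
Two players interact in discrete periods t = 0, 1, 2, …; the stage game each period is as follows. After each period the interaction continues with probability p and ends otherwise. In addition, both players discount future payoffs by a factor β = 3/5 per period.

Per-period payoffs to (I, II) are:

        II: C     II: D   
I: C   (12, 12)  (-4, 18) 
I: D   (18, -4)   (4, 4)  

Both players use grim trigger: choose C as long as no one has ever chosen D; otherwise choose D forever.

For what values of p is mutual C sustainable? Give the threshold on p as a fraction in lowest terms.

Expected continuation weight on next period's payoff is β·p = 3/5·p, which plays the role of the discount factor.
Cooperation requires 3/5·p ≥ (18−12)/(18−4) = 3/7, hence p ≥ 5/7.

5/7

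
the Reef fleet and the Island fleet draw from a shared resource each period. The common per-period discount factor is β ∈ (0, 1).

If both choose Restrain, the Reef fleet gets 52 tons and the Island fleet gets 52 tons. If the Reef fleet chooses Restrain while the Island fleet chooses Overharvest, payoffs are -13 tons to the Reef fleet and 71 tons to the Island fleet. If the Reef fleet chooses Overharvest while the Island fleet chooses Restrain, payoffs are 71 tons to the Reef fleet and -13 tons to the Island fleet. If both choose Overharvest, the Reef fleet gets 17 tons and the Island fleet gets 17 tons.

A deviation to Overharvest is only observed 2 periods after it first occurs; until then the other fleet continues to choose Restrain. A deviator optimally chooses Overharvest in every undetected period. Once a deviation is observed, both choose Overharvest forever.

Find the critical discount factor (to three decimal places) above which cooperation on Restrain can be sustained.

A deviator earns 71 for 2 periods, then 17 forever; cooperating earns 52 forever. Multiplying the IC by (1−β):
52 ≥ 71(1−β^2) + 17β^2, so 54·β^2 ≥ 19 and β^2 ≥ 19/54.
β ≥ (19/54)^(1/2) ≈ 0.593.

0.593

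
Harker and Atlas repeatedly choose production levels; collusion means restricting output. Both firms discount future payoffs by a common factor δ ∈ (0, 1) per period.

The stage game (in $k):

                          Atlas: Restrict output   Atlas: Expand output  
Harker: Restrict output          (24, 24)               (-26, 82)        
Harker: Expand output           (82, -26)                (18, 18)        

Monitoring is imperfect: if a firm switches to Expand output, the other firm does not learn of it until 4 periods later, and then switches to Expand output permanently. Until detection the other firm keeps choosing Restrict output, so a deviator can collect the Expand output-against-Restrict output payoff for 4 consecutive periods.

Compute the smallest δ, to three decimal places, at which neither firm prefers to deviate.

0.976

A deviator earns 82 for 4 periods, then 18 forever; cooperating earns 24 forever. Multiplying the IC by (1−δ):
24 ≥ 82(1−δ^4) + 18δ^4, so 64·δ^4 ≥ 58 and δ^4 ≥ 29/32.
δ ≥ (29/32)^(1/4) ≈ 0.976.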